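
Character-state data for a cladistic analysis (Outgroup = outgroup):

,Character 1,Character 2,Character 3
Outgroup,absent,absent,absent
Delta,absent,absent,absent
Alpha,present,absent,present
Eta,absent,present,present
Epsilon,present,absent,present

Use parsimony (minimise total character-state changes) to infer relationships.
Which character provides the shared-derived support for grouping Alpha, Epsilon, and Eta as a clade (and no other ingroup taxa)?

Character 3

The outgroup has state 'absent' for every character, so 'present' is the derived state throughout.
Character 1: derived state 'present' in Alpha and Epsilon only — synapomorphy for {Alpha, Epsilon}.
Character 2: derived state 'present' in Eta only — an autapomorphy, so it tells us nothing about relationships among taxa.
Character 3 (derived state 'present') is shared by Alpha, Epsilon, and Eta — a synapomorphy uniting that clade.
Most parsimonious ingroup topology: (Delta,((Alpha,Epsilon),Eta)).
The clade {Alpha, Epsilon, Eta} is supported by Character 3: its derived state 'present' occurs in exactly those taxa and in no other taxon (including the outgroup).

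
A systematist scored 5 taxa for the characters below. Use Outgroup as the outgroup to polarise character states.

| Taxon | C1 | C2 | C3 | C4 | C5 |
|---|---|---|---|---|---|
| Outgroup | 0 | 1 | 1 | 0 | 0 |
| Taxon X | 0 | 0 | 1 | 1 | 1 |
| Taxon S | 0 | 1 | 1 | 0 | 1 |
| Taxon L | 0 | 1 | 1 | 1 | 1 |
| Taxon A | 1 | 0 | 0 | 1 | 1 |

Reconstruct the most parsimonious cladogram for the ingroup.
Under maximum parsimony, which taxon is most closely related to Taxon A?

Character polarity is set by the outgroup: the derived state is whichever differs from the outgroup's state, so for C2, C3 the derived state is '0', and for the remaining characters it is '1'.
C1 (derived state '1') is unique to Taxon A (autapomorphy; uninformative for grouping).
C2: derived state '0' in Taxon A and Taxon X only — synapomorphy for {Taxon A, Taxon X}.
C3: derived state '0' in Taxon A only — an autapomorphy, so it tells us nothing about relationships among taxa.
Only Taxon A, Taxon L, and Taxon X show the derived state '1' for C4, supporting them as a clade.
C5 (derived state '1') is shared by all ingroup taxa — unites the whole ingroup.
Most parsimonious ingroup topology: (((Taxon X,Taxon A),Taxon L),Taxon S).
Taxon A and Taxon X form a cherry on this tree, so they are sister taxa.

Taxon X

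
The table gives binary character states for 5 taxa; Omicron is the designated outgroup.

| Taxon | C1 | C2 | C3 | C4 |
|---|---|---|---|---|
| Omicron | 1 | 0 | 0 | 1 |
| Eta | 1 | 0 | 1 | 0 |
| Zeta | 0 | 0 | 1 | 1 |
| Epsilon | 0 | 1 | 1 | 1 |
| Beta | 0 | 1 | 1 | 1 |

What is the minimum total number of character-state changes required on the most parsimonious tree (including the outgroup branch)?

4

Character polarity is set by the outgroup: the derived state is whichever differs from the outgroup's state, so for C1, C4 the derived state is '0', and for the remaining characters it is '1'.
C1 (derived state '0') is shared by Beta, Epsilon, and Zeta — a synapomorphy uniting that clade.
Only Beta and Epsilon show the derived state '1' for C2, supporting them as a clade.
C3 (derived state '1') is shared by all ingroup taxa — unites the whole ingroup.
C4 (derived state '0') is unique to Eta (autapomorphy; uninformative for grouping).
Most parsimonious ingroup topology: (Eta,(Zeta,(Epsilon,Beta))).
Changes per character on this tree: C1: 1; C2: 1; C3: 1; C4: 1.
Total = 4.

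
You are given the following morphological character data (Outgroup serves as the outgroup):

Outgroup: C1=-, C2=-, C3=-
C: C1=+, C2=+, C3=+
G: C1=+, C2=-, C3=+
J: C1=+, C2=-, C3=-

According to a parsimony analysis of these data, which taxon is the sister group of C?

The outgroup has state '-' for every character, so '+' is the derived state throughout.
C1 (derived state '+') is shared by all ingroup taxa — unites the whole ingroup.
C2 (derived state '+') is unique to C (autapomorphy; uninformative for grouping).
Only C and G show the derived state '+' for C3, supporting them as a clade.
Most parsimonious ingroup topology: ((C,G),J).
C and G form a cherry on this tree, so they are sister taxa.

G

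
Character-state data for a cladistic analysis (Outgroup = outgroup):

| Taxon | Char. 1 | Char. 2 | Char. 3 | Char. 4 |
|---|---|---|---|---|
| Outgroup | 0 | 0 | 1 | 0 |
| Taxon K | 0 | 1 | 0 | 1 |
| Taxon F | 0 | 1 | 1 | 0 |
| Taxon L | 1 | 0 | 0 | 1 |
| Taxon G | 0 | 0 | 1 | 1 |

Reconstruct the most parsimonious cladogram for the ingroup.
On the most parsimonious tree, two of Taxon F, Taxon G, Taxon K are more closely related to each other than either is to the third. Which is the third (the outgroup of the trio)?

Taxon F

Character polarity is set by the outgroup: the derived state is whichever differs from the outgroup's state, so for Char. 3 the derived state is '0', and for the remaining characters it is '1'.
Char. 1: derived state '1' in Taxon L only — an autapomorphy, so it tells us nothing about relationships among taxa.
Char. 2 groups Taxon F and Taxon K, which is incompatible with the clades supported by the remaining characters; treating it as convergent (homoplasy) costs fewer steps than any alternative tree.
Char. 3: derived state '0' in Taxon K and Taxon L only — synapomorphy for {Taxon K, Taxon L}.
Char. 4 (derived state '1') is shared by Taxon G, Taxon K, and Taxon L — a synapomorphy uniting that clade.
Most parsimonious ingroup topology: (((Taxon K,Taxon L),Taxon G),Taxon F).
Taxon K and Taxon G share a more recent common ancestor with each other than either does with Taxon F, so Taxon F is the least closely related of the three.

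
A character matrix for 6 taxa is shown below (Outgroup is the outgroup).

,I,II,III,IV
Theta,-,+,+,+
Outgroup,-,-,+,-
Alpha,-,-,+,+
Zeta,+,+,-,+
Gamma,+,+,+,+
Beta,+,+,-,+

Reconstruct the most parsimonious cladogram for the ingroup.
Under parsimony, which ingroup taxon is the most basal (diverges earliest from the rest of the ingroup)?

Alpha

Character polarity is set by the outgroup: the derived state is whichever differs from the outgroup's state, so for III the derived state is '-', and for the remaining characters it is '+'.
I (derived state '+') is shared by Beta, Gamma, and Zeta — a synapomorphy uniting that clade.
II: derived state '+' in Beta, Gamma, Theta, and Zeta only — synapomorphy for {Beta, Gamma, Theta, Zeta}.
Only Beta and Zeta show the derived state '-' for III, supporting them as a clade.
IV (derived state '+') is shared by all ingroup taxa — unites the whole ingroup.
Most parsimonious ingroup topology: (((Gamma,(Zeta,Beta)),Theta),Alpha).
Alpha is sister to the clade containing all other ingroup taxa, so it is the earliest-diverging (most basal) ingroup lineage.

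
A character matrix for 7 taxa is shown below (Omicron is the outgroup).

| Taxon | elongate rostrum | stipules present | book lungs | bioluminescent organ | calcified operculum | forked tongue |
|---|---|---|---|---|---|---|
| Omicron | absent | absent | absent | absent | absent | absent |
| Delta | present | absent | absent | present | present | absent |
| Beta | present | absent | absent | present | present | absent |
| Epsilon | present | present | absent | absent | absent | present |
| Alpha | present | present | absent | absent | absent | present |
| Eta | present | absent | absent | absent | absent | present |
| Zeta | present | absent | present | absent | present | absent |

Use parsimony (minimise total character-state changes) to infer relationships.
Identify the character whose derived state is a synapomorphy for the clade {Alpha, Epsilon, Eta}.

The outgroup has state 'absent' for every character, so 'present' is the derived state throughout.
All ingroup taxa share the derived state 'present' for elongate rostrum; it defines the ingroup but does not resolve relationships within it.
Only Alpha and Epsilon show the derived state 'present' for stipules present, supporting them as a clade.
book lungs: derived state 'present' in Zeta only — an autapomorphy, so it tells us nothing about relationships among taxa.
bioluminescent organ (derived state 'present') is shared by Beta and Delta — a synapomorphy uniting that clade.
calcified operculum: derived state 'present' in Beta, Delta, and Zeta only — synapomorphy for {Beta, Delta, Zeta}.
forked tongue (derived state 'present') is shared by Alpha, Epsilon, and Eta — a synapomorphy uniting that clade.
Most parsimonious ingroup topology: (((Delta,Beta),Zeta),((Epsilon,Alpha),Eta)).
The clade {Alpha, Epsilon, Eta} is supported by forked tongue: its derived state 'present' occurs in exactly those taxa and in no other taxon (including the outgroup).

forked tongue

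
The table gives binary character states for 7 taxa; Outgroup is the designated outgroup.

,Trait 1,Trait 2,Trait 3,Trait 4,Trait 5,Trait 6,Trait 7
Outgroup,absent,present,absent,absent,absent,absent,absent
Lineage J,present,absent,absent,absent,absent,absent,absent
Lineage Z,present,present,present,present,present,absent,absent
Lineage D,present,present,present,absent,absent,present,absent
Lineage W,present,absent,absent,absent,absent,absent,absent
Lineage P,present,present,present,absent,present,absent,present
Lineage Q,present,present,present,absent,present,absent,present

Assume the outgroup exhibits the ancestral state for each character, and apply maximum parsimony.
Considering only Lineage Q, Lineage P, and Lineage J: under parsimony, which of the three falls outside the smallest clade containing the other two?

Character polarity is set by the outgroup: the derived state is whichever differs from the outgroup's state, so for Trait 2 the derived state is 'absent', and for the remaining characters it is 'present'.
All ingroup taxa share the derived state 'present' for Trait 1; it defines the ingroup but does not resolve relationships within it.
Only Lineage J and Lineage W show the derived state 'absent' for Trait 2, supporting them as a clade.
Only Lineage D, Lineage P, Lineage Q, and Lineage Z show the derived state 'present' for Trait 3, supporting them as a clade.
Trait 4: derived state 'present' in Lineage Z only — an autapomorphy, so it tells us nothing about relationships among taxa.
Only Lineage P, Lineage Q, and Lineage Z show the derived state 'present' for Trait 5, supporting them as a clade.
Trait 6: derived state 'present' in Lineage D only — an autapomorphy, so it tells us nothing about relationships among taxa.
Trait 7: derived state 'present' in Lineage P and Lineage Q only — synapomorphy for {Lineage P, Lineage Q}.
Most parsimonious ingroup topology: ((Lineage J,Lineage W),((Lineage Z,(Lineage P,Lineage Q)),Lineage D)).
Lineage Q and Lineage P share a more recent common ancestor with each other than either does with Lineage J, so Lineage J is the least closely related of the three.

Lineage J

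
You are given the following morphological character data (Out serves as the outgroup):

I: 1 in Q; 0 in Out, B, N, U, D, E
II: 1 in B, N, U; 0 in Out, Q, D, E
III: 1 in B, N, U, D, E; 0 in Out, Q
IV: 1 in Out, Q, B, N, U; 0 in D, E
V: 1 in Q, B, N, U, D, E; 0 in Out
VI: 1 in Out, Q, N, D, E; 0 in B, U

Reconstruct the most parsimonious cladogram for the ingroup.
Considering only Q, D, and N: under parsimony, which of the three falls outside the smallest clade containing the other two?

Q

Character polarity is set by the outgroup: the derived state is whichever differs from the outgroup's state, so for IV, VI the derived state is '0', and for the remaining characters it is '1'.
I (derived state '1') is unique to Q (autapomorphy; uninformative for grouping).
II (derived state '1') is shared by B, N, and U — a synapomorphy uniting that clade.
III: derived state '1' in B, D, E, N, and U only — synapomorphy for {B, D, E, N, U}.
IV (derived state '0') is shared by D and E — a synapomorphy uniting that clade.
V (derived state '1') is shared by all ingroup taxa — unites the whole ingroup.
Only B and U show the derived state '0' for VI, supporting them as a clade.
Most parsimonious ingroup topology: (Q,(((B,U),N),(D,E))).
D and N share a more recent common ancestor with each other than either does with Q, so Q is the least closely related of the three.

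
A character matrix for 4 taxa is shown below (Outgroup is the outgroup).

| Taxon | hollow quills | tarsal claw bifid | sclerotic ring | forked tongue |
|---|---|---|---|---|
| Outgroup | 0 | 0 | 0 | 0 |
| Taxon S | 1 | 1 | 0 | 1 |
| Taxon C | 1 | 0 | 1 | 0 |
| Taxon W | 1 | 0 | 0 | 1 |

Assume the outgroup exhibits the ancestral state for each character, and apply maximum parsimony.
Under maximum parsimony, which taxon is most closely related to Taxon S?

Taxon W

The outgroup has state '0' for every character, so '1' is the derived state throughout.
hollow quills (derived state '1') is shared by all ingroup taxa — unites the whole ingroup.
tarsal claw bifid (derived state '1') is unique to Taxon S (autapomorphy; uninformative for grouping).
sclerotic ring (derived state '1') is unique to Taxon C (autapomorphy; uninformative for grouping).
forked tongue (derived state '1') is shared by Taxon S and Taxon W — a synapomorphy uniting that clade.
Most parsimonious ingroup topology: ((Taxon S,Taxon W),Taxon C).
Taxon S and Taxon W form a cherry on this tree, so they are sister taxa.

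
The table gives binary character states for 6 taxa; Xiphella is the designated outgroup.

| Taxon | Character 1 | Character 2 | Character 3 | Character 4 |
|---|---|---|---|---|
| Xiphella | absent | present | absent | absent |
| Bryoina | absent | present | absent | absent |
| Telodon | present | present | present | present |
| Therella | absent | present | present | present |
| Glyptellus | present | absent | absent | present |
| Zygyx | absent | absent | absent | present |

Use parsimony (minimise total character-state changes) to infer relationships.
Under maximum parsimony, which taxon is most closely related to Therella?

Character polarity is set by the outgroup: the derived state is whichever differs from the outgroup's state, so for Character 2 the derived state is 'absent', and for the remaining characters it is 'present'.
Character 1 groups Glyptellus and Telodon, which is incompatible with the clades supported by the remaining characters; treating it as convergent (homoplasy) costs fewer steps than any alternative tree.
Only Glyptellus and Zygyx show the derived state 'absent' for Character 2, supporting them as a clade.
Only Telodon and Therella show the derived state 'present' for Character 3, supporting them as a clade.
Only Glyptellus, Telodon, Therella, and Zygyx show the derived state 'present' for Character 4, supporting them as a clade.
Most parsimonious ingroup topology: (Bryoina,((Telodon,Therella),(Glyptellus,Zygyx))).
Therella and Telodon form a cherry on this tree, so they are sister taxa.

Telodon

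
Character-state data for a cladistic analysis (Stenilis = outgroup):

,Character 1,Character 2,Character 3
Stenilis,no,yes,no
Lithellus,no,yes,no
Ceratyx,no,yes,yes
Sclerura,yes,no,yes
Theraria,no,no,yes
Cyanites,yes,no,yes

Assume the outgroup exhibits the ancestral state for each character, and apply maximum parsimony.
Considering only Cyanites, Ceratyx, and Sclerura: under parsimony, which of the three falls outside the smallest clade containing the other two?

Ceratyx

Character polarity is set by the outgroup: the derived state is whichever differs from the outgroup's state, so for Character 2 the derived state is 'no', and for the remaining characters it is 'yes'.
Character 1 (derived state 'yes') is shared by Cyanites and Sclerura — a synapomorphy uniting that clade.
Only Cyanites, Sclerura, and Theraria show the derived state 'no' for Character 2, supporting them as a clade.
Character 3 (derived state 'yes') is shared by Ceratyx, Cyanites, Sclerura, and Theraria — a synapomorphy uniting that clade.
Most parsimonious ingroup topology: (Lithellus,(Ceratyx,((Sclerura,Cyanites),Theraria))).
Sclerura and Cyanites share a more recent common ancestor with each other than either does with Ceratyx, so Ceratyx is the least closely related of the three.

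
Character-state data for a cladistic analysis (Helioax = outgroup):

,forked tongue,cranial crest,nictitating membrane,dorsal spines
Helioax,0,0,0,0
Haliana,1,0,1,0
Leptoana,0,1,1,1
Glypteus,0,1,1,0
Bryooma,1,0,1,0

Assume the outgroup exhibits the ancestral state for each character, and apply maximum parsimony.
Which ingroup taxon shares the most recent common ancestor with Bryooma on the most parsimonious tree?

The outgroup has state '0' for every character, so '1' is the derived state throughout.
Only Bryooma and Haliana show the derived state '1' for forked tongue, supporting them as a clade.
cranial crest (derived state '1') is shared by Glypteus and Leptoana — a synapomorphy uniting that clade.
nictitating membrane (derived state '1') is shared by all ingroup taxa — unites the whole ingroup.
dorsal spines (derived state '1') is unique to Leptoana (autapomorphy; uninformative for grouping).
Most parsimonious ingroup topology: ((Haliana,Bryooma),(Leptoana,Glypteus)).
Bryooma and Haliana form a cherry on this tree, so they are sister taxa.

Haliana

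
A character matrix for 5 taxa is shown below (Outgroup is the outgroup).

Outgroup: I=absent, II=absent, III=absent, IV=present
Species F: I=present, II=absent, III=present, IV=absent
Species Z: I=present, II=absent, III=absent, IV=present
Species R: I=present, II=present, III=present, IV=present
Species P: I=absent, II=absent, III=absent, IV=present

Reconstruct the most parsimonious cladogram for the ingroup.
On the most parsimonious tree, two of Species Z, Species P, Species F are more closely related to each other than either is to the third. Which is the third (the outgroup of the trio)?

Character polarity is set by the outgroup: the derived state is whichever differs from the outgroup's state, so for IV the derived state is 'absent', and for the remaining characters it is 'present'.
I (derived state 'present') is shared by Species F, Species R, and Species Z — a synapomorphy uniting that clade.
II (derived state 'present') is unique to Species R (autapomorphy; uninformative for grouping).
Only Species F and Species R show the derived state 'present' for III, supporting them as a clade.
IV: derived state 'absent' in Species F only — an autapomorphy, so it tells us nothing about relationships among taxa.
Most parsimonious ingroup topology: (((Species F,Species R),Species Z),Species P).
Species F and Species Z share a more recent common ancestor with each other than either does with Species P, so Species P is the least closely related of the three.

Species P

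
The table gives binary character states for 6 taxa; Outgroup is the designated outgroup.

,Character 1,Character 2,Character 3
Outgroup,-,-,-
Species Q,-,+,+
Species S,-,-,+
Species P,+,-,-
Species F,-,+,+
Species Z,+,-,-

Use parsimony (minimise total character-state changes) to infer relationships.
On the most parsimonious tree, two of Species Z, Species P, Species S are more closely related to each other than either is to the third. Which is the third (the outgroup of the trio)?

Species S

The outgroup has state '-' for every character, so '+' is the derived state throughout.
Character 1 (derived state '+') is shared by Species P and Species Z — a synapomorphy uniting that clade.
Character 2: derived state '+' in Species F and Species Q only — synapomorphy for {Species F, Species Q}.
Only Species F, Species Q, and Species S show the derived state '+' for Character 3, supporting them as a clade.
Most parsimonious ingroup topology: (((Species Q,Species F),Species S),(Species P,Species Z)).
Species Z and Species P share a more recent common ancestor with each other than either does with Species S, so Species S is the least closely related of the three.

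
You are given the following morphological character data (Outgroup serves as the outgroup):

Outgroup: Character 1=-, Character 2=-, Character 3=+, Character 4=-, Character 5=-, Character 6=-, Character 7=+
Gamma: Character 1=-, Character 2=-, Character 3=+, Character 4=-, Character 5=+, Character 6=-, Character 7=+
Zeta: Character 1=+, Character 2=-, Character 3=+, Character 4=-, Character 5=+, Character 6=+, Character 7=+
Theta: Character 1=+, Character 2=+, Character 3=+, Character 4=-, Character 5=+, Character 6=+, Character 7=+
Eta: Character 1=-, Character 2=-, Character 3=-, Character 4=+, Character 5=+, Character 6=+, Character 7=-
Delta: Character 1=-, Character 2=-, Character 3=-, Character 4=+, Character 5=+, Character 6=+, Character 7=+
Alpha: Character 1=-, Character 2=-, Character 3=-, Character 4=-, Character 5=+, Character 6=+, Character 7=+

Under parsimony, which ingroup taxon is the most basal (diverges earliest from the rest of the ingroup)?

Character polarity is set by the outgroup: the derived state is whichever differs from the outgroup's state, so for Character 3, Character 7 the derived state is '-', and for the remaining characters it is '+'.
Only Theta and Zeta show the derived state '+' for Character 1, supporting them as a clade.
Character 2: derived state '+' in Theta only — an autapomorphy, so it tells us nothing about relationships among taxa.
Character 3: derived state '-' in Alpha, Delta, and Eta only — synapomorphy for {Alpha, Delta, Eta}.
Only Delta and Eta show the derived state '+' for Character 4, supporting them as a clade.
Character 5 (derived state '+') is shared by all ingroup taxa — unites the whole ingroup.
Character 6 (derived state '+') is shared by Alpha, Delta, Eta, Theta, and Zeta — a synapomorphy uniting that clade.
Character 7: derived state '-' in Eta only — an autapomorphy, so it tells us nothing about relationships among taxa.
Most parsimonious ingroup topology: (Gamma,((Zeta,Theta),((Eta,Delta),Alpha))).
Gamma is sister to the clade containing all other ingroup taxa, so it is the earliest-diverging (most basal) ingroup lineage.

Gamma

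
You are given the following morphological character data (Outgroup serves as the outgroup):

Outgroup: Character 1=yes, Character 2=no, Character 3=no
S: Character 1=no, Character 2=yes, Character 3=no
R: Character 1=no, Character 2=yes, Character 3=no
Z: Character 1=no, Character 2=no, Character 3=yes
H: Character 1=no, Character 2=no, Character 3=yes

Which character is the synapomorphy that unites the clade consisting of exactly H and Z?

Character 3

Character polarity is set by the outgroup: the derived state is whichever differs from the outgroup's state, so for Character 1 the derived state is 'no', and for the remaining characters it is 'yes'.
All ingroup taxa share the derived state 'no' for Character 1; it defines the ingroup but does not resolve relationships within it.
Character 2 (derived state 'yes') is shared by R and S — a synapomorphy uniting that clade.
Only H and Z show the derived state 'yes' for Character 3, supporting them as a clade.
Most parsimonious ingroup topology: ((S,R),(Z,H)).
The clade {H, Z} is supported by Character 3: its derived state 'yes' occurs in exactly those taxa and in no other taxon (including the outgroup).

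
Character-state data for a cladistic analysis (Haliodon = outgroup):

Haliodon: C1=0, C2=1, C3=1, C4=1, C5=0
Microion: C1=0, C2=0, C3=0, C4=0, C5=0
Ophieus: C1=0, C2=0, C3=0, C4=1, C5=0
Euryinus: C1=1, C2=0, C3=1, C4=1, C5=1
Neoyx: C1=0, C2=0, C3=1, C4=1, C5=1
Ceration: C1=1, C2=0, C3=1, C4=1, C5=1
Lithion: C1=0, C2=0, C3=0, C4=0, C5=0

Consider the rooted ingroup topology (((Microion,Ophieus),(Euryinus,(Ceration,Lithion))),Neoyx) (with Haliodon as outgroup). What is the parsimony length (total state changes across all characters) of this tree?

Map each character onto (((Microion,Ophieus),(Euryinus,(Ceration,Lithion))),Neoyx) (rooted by Haliodon) and count the minimum state changes it requires (Fitch parsimony):
C1: 2; C2: 1; C3: 2; C4: 2; C5: 3.
Total tree length = 10.

10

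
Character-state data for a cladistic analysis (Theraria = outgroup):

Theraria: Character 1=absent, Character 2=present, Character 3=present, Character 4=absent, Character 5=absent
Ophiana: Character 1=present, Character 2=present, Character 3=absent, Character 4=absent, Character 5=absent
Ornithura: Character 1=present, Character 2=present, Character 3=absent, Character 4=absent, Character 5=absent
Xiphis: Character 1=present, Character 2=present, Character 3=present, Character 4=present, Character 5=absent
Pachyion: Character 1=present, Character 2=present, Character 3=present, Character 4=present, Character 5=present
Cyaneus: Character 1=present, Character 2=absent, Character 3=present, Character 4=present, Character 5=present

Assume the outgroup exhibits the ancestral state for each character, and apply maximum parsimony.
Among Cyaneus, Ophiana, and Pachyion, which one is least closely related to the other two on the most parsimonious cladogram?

Character polarity is set by the outgroup: the derived state is whichever differs from the outgroup's state, so for Character 2, Character 3 the derived state is 'absent', and for the remaining characters it is 'present'.
All ingroup taxa share the derived state 'present' for Character 1; it defines the ingroup but does not resolve relationships within it.
Character 2: derived state 'absent' in Cyaneus only — an autapomorphy, so it tells us nothing about relationships among taxa.
Character 3 (derived state 'absent') is shared by Ophiana and Ornithura — a synapomorphy uniting that clade.
Character 4: derived state 'present' in Cyaneus, Pachyion, and Xiphis only — synapomorphy for {Cyaneus, Pachyion, Xiphis}.
Character 5: derived state 'present' in Cyaneus and Pachyion only — synapomorphy for {Cyaneus, Pachyion}.
Most parsimonious ingroup topology: ((Ophiana,Ornithura),(Xiphis,(Pachyion,Cyaneus))).
Pachyion and Cyaneus share a more recent common ancestor with each other than either does with Ophiana, so Ophiana is the least closely related of the three.

Ophiana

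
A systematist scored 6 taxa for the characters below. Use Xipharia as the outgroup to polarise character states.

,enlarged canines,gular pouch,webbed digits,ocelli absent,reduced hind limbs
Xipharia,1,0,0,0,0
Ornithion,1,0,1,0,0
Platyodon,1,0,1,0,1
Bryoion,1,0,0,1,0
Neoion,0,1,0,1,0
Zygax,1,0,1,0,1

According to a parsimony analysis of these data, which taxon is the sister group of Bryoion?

Neoion

Character polarity is set by the outgroup: the derived state is whichever differs from the outgroup's state, so for enlarged canines the derived state is '0', and for the remaining characters it is '1'.
enlarged canines: derived state '0' in Neoion only — an autapomorphy, so it tells us nothing about relationships among taxa.
gular pouch (derived state '1') is unique to Neoion (autapomorphy; uninformative for grouping).
webbed digits: derived state '1' in Ornithion, Platyodon, and Zygax only — synapomorphy for {Ornithion, Platyodon, Zygax}.
Only Bryoion and Neoion show the derived state '1' for ocelli absent, supporting them as a clade.
Only Platyodon and Zygax show the derived state '1' for reduced hind limbs, supporting them as a clade.
Most parsimonious ingroup topology: ((Ornithion,(Platyodon,Zygax)),(Bryoion,Neoion)).
Bryoion and Neoion form a cherry on this tree, so they are sister taxa.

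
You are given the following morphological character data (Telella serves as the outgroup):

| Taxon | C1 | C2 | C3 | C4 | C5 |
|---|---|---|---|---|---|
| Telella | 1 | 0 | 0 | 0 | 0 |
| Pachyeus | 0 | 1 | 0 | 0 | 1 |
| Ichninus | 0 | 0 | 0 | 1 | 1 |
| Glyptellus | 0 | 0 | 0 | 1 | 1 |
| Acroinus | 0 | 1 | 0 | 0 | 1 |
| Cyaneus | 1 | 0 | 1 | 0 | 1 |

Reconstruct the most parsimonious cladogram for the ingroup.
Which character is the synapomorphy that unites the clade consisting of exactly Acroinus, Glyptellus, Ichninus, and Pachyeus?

Character polarity is set by the outgroup: the derived state is whichever differs from the outgroup's state, so for C1 the derived state is '0', and for the remaining characters it is '1'.
C1 (derived state '0') is shared by Acroinus, Glyptellus, Ichninus, and Pachyeus — a synapomorphy uniting that clade.
C2 (derived state '1') is shared by Acroinus and Pachyeus — a synapomorphy uniting that clade.
C3 (derived state '1') is unique to Cyaneus (autapomorphy; uninformative for grouping).
Only Glyptellus and Ichninus show the derived state '1' for C4, supporting them as a clade.
All ingroup taxa share the derived state '1' for C5; it defines the ingroup but does not resolve relationships within it.
Most parsimonious ingroup topology: (((Pachyeus,Acroinus),(Ichninus,Glyptellus)),Cyaneus).
The clade {Acroinus, Glyptellus, Ichninus, Pachyeus} is supported by C1: its derived state '0' occurs in exactly those taxa and in no other taxon (including the outgroup).

C1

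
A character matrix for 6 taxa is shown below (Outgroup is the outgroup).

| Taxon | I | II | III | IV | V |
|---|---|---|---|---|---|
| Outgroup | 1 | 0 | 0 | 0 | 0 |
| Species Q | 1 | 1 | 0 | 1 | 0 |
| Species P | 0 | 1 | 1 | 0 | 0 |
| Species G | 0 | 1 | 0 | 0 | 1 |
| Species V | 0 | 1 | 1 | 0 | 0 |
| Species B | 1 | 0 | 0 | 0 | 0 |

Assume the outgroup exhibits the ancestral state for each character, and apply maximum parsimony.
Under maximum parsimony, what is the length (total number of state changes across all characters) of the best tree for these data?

Character polarity is set by the outgroup: the derived state is whichever differs from the outgroup's state, so for I the derived state is '0', and for the remaining characters it is '1'.
I: derived state '0' in Species G, Species P, and Species V only — synapomorphy for {Species G, Species P, Species V}.
Only Species G, Species P, Species Q, and Species V show the derived state '1' for II, supporting them as a clade.
III: derived state '1' in Species P and Species V only — synapomorphy for {Species P, Species V}.
IV (derived state '1') is unique to Species Q (autapomorphy; uninformative for grouping).
V (derived state '1') is unique to Species G (autapomorphy; uninformative for grouping).
Most parsimonious ingroup topology: ((Species Q,((Species P,Species V),Species G)),Species B).
Changes per character on this tree: I: 1; II: 1; III: 1; IV: 1; V: 1.
Total = 5.

5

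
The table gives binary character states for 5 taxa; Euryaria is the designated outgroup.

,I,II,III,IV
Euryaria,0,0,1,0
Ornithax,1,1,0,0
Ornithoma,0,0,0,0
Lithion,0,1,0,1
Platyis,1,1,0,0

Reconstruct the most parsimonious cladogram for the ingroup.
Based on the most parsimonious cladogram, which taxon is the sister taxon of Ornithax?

Character polarity is set by the outgroup: the derived state is whichever differs from the outgroup's state, so for III the derived state is '0', and for the remaining characters it is '1'.
I: derived state '1' in Ornithax and Platyis only — synapomorphy for {Ornithax, Platyis}.
II: derived state '1' in Lithion, Ornithax, and Platyis only — synapomorphy for {Lithion, Ornithax, Platyis}.
All ingroup taxa share the derived state '0' for III; it defines the ingroup but does not resolve relationships within it.
IV: derived state '1' in Lithion only — an autapomorphy, so it tells us nothing about relationships among taxa.
Most parsimonious ingroup topology: (((Platyis,Ornithax),Lithion),Ornithoma).
Ornithax and Platyis form a cherry on this tree, so they are sister taxa.

Platyis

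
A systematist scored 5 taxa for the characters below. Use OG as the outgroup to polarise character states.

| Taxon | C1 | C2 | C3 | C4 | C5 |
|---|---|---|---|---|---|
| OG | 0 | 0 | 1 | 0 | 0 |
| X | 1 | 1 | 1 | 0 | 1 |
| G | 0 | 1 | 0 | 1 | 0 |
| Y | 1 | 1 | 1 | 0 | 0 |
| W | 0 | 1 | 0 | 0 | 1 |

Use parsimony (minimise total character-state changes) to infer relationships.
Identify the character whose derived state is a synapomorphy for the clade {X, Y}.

C1

Character polarity is set by the outgroup: the derived state is whichever differs from the outgroup's state, so for C3 the derived state is '0', and for the remaining characters it is '1'.
C1: derived state '1' in X and Y only — synapomorphy for {X, Y}.
C2 (derived state '1') is shared by all ingroup taxa — unites the whole ingroup.
Only G and W show the derived state '0' for C3, supporting them as a clade.
C4 (derived state '1') is unique to G (autapomorphy; uninformative for grouping).
C5 groups W and X, which is incompatible with the clades supported by the remaining characters; treating it as convergent (homoplasy) costs fewer steps than any alternative tree.
Most parsimonious ingroup topology: ((X,Y),(G,W)).
The clade {X, Y} is supported by C1: its derived state '1' occurs in exactly those taxa and in no other taxon (including the outgroup).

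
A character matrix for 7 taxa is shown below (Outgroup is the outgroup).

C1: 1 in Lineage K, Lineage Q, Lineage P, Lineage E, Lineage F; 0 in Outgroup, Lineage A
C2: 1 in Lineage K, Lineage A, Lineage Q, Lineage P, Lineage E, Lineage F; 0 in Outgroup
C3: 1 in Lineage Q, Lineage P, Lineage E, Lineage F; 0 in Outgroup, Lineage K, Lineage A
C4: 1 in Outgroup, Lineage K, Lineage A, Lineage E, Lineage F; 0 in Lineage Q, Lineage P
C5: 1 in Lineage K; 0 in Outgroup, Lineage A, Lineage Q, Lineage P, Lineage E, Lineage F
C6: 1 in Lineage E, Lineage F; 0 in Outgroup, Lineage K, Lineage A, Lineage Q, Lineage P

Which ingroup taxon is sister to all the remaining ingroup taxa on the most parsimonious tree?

Character polarity is set by the outgroup: the derived state is whichever differs from the outgroup's state, so for C4 the derived state is '0', and for the remaining characters it is '1'.
Only Lineage E, Lineage F, Lineage K, Lineage P, and Lineage Q show the derived state '1' for C1, supporting them as a clade.
C2 (derived state '1') is shared by all ingroup taxa — unites the whole ingroup.
C3 (derived state '1') is shared by Lineage E, Lineage F, Lineage P, and Lineage Q — a synapomorphy uniting that clade.
Only Lineage P and Lineage Q show the derived state '0' for C4, supporting them as a clade.
C5 (derived state '1') is unique to Lineage K (autapomorphy; uninformative for grouping).
C6 (derived state '1') is shared by Lineage E and Lineage F — a synapomorphy uniting that clade.
Most parsimonious ingroup topology: ((Lineage K,((Lineage Q,Lineage P),(Lineage E,Lineage F))),Lineage A).
Lineage A is sister to the clade containing all other ingroup taxa, so it is the earliest-diverging (most basal) ingroup lineage.

Lineage A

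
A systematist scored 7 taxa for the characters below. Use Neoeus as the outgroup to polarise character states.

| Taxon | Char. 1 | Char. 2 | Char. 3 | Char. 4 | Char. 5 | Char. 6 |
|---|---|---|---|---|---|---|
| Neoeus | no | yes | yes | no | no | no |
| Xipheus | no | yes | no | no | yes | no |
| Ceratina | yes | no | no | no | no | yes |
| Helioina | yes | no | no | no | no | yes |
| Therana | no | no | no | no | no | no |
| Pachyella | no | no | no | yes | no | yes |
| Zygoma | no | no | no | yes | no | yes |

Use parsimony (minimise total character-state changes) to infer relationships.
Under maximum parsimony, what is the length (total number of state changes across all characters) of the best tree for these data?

6

Character polarity is set by the outgroup: the derived state is whichever differs from the outgroup's state, so for Char. 2, Char. 3 the derived state is 'no', and for the remaining characters it is 'yes'.
Char. 1 (derived state 'yes') is shared by Ceratina and Helioina — a synapomorphy uniting that clade.
Only Ceratina, Helioina, Pachyella, Therana, and Zygoma show the derived state 'no' for Char. 2, supporting them as a clade.
Char. 3 (derived state 'no') is shared by all ingroup taxa — unites the whole ingroup.
Char. 4: derived state 'yes' in Pachyella and Zygoma only — synapomorphy for {Pachyella, Zygoma}.
Char. 5 (derived state 'yes') is unique to Xipheus (autapomorphy; uninformative for grouping).
Char. 6 (derived state 'yes') is shared by Ceratina, Helioina, Pachyella, and Zygoma — a synapomorphy uniting that clade.
Most parsimonious ingroup topology: (Xipheus,(((Ceratina,Helioina),(Pachyella,Zygoma)),Therana)).
Changes per character on this tree: Char. 1: 1; Char. 2: 1; Char. 3: 1; Char. 4: 1; Char. 5: 1; Char. 6: 1.
Total = 6.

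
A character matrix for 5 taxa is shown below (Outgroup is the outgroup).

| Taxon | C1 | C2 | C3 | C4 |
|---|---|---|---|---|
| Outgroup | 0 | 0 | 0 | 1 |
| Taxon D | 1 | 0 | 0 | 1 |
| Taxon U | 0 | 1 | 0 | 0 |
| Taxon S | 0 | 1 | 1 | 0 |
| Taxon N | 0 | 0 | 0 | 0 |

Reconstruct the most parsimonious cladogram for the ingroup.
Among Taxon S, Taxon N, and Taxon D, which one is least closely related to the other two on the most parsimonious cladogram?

Taxon D

Character polarity is set by the outgroup: the derived state is whichever differs from the outgroup's state, so for C4 the derived state is '0', and for the remaining characters it is '1'.
C1: derived state '1' in Taxon D only — an autapomorphy, so it tells us nothing about relationships among taxa.
Only Taxon S and Taxon U show the derived state '1' for C2, supporting them as a clade.
C3 (derived state '1') is unique to Taxon S (autapomorphy; uninformative for grouping).
Only Taxon N, Taxon S, and Taxon U show the derived state '0' for C4, supporting them as a clade.
Most parsimonious ingroup topology: (Taxon D,((Taxon U,Taxon S),Taxon N)).
Taxon S and Taxon N share a more recent common ancestor with each other than either does with Taxon D, so Taxon D is the least closely related of the three.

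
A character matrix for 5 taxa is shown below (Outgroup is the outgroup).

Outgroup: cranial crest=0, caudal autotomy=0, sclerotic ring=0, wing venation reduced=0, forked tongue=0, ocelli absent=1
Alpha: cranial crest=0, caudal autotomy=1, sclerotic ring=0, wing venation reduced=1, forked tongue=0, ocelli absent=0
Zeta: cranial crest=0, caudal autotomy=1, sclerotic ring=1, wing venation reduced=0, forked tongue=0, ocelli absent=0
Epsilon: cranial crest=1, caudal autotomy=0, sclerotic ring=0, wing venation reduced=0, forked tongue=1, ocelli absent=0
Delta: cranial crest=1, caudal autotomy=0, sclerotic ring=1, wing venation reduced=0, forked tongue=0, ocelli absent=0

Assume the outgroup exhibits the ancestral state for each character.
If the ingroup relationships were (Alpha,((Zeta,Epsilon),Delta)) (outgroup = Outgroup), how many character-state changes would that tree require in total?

Map each character onto (Alpha,((Zeta,Epsilon),Delta)) (rooted by Outgroup) and count the minimum state changes it requires (Fitch parsimony):
cranial crest: 2; caudal autotomy: 2; sclerotic ring: 2; wing venation reduced: 1; forked tongue: 1; ocelli absent: 1.
Total tree length = 9.

9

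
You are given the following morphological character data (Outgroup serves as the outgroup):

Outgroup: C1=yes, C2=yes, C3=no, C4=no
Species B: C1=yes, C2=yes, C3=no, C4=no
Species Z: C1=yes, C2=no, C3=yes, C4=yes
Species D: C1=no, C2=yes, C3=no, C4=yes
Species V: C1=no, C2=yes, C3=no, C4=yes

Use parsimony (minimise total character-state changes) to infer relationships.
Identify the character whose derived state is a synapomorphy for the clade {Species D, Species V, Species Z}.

Character polarity is set by the outgroup: the derived state is whichever differs from the outgroup's state, so for C1, C2 the derived state is 'no', and for the remaining characters it is 'yes'.
Only Species D and Species V show the derived state 'no' for C1, supporting them as a clade.
C2: derived state 'no' in Species Z only — an autapomorphy, so it tells us nothing about relationships among taxa.
C3: derived state 'yes' in Species Z only — an autapomorphy, so it tells us nothing about relationships among taxa.
C4 (derived state 'yes') is shared by Species D, Species V, and Species Z — a synapomorphy uniting that clade.
Most parsimonious ingroup topology: (Species B,(Species Z,(Species D,Species V))).
The clade {Species D, Species V, Species Z} is supported by C4: its derived state 'yes' occurs in exactly those taxa and in no other taxon (including the outgroup).

C4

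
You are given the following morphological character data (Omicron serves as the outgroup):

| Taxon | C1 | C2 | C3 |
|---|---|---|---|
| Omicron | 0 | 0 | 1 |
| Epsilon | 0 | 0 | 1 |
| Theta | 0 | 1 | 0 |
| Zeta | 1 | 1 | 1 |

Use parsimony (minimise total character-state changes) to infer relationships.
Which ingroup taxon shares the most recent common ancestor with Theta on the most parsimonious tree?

Zeta

Character polarity is set by the outgroup: the derived state is whichever differs from the outgroup's state, so for C3 the derived state is '0', and for the remaining characters it is '1'.
C1: derived state '1' in Zeta only — an autapomorphy, so it tells us nothing about relationships among taxa.
C2 (derived state '1') is shared by Theta and Zeta — a synapomorphy uniting that clade.
C3 (derived state '0') is unique to Theta (autapomorphy; uninformative for grouping).
Most parsimonious ingroup topology: (Epsilon,(Theta,Zeta)).
Theta and Zeta form a cherry on this tree, so they are sister taxa.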